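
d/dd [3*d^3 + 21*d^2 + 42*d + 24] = 9*d^2 + 42*d + 42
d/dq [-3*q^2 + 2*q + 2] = 2 - 6*q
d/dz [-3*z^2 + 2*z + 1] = 2 - 6*z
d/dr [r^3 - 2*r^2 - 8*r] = 3*r^2 - 4*r - 8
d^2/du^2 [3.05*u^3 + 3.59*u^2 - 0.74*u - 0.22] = 18.3*u + 7.18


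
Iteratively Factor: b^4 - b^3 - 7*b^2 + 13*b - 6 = (b - 2)*(b^3 + b^2 - 5*b + 3) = (b - 2)*(b - 1)*(b^2 + 2*b - 3) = (b - 2)*(b - 1)*(b + 3)*(b - 1)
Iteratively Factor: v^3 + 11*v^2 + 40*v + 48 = (v + 4)*(v^2 + 7*v + 12) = (v + 4)^2*(v + 3)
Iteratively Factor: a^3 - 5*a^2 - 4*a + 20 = (a - 5)*(a^2 - 4) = (a - 5)*(a + 2)*(a - 2)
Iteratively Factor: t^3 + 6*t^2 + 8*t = (t)*(t^2 + 6*t + 8) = t*(t + 4)*(t + 2)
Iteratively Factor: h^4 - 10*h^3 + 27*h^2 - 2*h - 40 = (h + 1)*(h^3 - 11*h^2 + 38*h - 40) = (h - 5)*(h + 1)*(h^2 - 6*h + 8) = (h - 5)*(h - 4)*(h + 1)*(h - 2)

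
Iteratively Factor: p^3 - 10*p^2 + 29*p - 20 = (p - 5)*(p^2 - 5*p + 4) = (p - 5)*(p - 1)*(p - 4)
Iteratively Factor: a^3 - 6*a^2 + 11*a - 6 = (a - 3)*(a^2 - 3*a + 2) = (a - 3)*(a - 2)*(a - 1)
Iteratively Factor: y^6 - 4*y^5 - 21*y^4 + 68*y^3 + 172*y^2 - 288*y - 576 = (y + 3)*(y^5 - 7*y^4 + 68*y^2 - 32*y - 192) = (y + 2)*(y + 3)*(y^4 - 9*y^3 + 18*y^2 + 32*y - 96) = (y - 4)*(y + 2)*(y + 3)*(y^3 - 5*y^2 - 2*y + 24) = (y - 4)*(y + 2)^2*(y + 3)*(y^2 - 7*y + 12) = (y - 4)^2*(y + 2)^2*(y + 3)*(y - 3)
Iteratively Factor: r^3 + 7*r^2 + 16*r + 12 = (r + 2)*(r^2 + 5*r + 6) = (r + 2)^2*(r + 3)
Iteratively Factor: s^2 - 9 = (s + 3)*(s - 3)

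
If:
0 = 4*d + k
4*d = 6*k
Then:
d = 0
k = 0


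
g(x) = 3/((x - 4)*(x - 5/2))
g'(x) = -3/((x - 4)*(x - 5/2)^2) - 3/((x - 4)^2*(x - 5/2)) = 6*(13 - 4*x)/(4*x^4 - 52*x^3 + 249*x^2 - 520*x + 400)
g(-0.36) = 0.24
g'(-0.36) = 0.14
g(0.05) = 0.31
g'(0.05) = 0.21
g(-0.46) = 0.23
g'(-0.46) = 0.13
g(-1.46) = 0.14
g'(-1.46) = 0.06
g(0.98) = 0.65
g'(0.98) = 0.65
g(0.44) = 0.41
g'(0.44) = 0.31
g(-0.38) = 0.24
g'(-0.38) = 0.14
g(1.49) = 1.18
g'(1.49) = 1.64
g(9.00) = 0.09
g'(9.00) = -0.03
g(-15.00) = 0.01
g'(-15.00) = 0.00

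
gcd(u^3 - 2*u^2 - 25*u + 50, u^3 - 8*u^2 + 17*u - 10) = u^2 - 7*u + 10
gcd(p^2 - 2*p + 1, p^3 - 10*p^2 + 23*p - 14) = p - 1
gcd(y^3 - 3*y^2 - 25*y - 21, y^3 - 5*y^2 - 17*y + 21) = y^2 - 4*y - 21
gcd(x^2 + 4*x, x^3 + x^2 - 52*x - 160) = x + 4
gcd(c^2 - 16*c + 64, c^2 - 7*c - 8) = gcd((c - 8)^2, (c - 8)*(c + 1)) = c - 8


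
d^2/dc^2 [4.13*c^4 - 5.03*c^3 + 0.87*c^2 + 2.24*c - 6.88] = 49.56*c^2 - 30.18*c + 1.74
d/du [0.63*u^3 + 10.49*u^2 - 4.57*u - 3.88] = 1.89*u^2 + 20.98*u - 4.57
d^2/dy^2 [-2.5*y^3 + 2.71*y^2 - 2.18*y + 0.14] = 5.42 - 15.0*y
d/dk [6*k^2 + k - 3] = 12*k + 1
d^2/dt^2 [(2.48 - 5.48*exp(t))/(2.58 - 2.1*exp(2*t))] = (24.1668*exp(4*t) - 43.7472*exp(3*t) + 178.14384*exp(2*t) - 53.74656*exp(t) + 36.477072)*exp(t)/(9.261*exp(6*t) - 34.1334*exp(4*t) + 41.93532*exp(2*t) - 17.173512)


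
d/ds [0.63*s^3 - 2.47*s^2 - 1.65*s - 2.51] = 1.89*s^2 - 4.94*s - 1.65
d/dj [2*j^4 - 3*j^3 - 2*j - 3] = 8*j^3 - 9*j^2 - 2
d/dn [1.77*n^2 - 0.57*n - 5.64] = 3.54*n - 0.57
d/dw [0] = 0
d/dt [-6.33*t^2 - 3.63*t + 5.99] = -12.66*t - 3.63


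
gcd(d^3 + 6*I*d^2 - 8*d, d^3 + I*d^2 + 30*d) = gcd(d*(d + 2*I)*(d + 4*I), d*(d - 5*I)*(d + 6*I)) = d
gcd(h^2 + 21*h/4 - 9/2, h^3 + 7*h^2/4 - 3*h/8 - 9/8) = h - 3/4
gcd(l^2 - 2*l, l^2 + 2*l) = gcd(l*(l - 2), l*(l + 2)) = l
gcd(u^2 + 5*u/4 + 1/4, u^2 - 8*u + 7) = 1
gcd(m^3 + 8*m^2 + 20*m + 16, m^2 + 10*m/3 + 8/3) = m + 2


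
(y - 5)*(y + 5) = y^2 - 25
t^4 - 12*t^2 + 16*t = t*(t - 2)^2*(t + 4)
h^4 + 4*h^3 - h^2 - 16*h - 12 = (h - 2)*(h + 1)*(h + 2)*(h + 3)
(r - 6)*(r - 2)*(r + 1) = r^3 - 7*r^2 + 4*r + 12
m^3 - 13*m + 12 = (m - 3)*(m - 1)*(m + 4)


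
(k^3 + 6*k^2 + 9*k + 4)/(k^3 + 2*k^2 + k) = (k + 4)/k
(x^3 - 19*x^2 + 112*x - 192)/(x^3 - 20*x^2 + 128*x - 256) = (x - 3)/(x - 4)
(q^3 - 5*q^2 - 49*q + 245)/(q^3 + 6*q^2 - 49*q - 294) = (q - 5)/(q + 6)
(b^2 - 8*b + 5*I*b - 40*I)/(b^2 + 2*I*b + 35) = (b^2 + b*(-8 + 5*I) - 40*I)/(b^2 + 2*I*b + 35)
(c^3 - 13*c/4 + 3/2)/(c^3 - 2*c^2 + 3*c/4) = (c + 2)/c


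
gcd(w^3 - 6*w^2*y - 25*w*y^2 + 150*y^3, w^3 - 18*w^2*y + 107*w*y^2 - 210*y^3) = w^2 - 11*w*y + 30*y^2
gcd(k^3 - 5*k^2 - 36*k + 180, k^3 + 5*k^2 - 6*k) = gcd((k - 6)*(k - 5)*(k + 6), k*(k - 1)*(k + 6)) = k + 6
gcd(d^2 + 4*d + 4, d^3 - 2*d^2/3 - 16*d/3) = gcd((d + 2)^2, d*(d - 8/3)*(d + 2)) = d + 2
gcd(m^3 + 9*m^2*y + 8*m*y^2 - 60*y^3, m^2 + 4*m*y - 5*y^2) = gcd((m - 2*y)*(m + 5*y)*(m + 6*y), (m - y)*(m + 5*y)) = m + 5*y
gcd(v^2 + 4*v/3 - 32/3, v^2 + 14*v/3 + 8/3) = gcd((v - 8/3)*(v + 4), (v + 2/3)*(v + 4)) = v + 4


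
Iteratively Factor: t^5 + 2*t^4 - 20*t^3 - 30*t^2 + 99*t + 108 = (t + 1)*(t^4 + t^3 - 21*t^2 - 9*t + 108) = (t + 1)*(t + 4)*(t^3 - 3*t^2 - 9*t + 27) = (t - 3)*(t + 1)*(t + 4)*(t^2 - 9) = (t - 3)^2*(t + 1)*(t + 4)*(t + 3)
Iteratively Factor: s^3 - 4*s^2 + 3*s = (s - 1)*(s^2 - 3*s) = (s - 3)*(s - 1)*(s)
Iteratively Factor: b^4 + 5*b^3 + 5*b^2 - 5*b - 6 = (b + 2)*(b^3 + 3*b^2 - b - 3) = (b - 1)*(b + 2)*(b^2 + 4*b + 3) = (b - 1)*(b + 1)*(b + 2)*(b + 3)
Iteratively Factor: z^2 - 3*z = (z - 3)*(z)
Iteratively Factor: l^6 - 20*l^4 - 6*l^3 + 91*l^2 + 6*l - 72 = (l + 3)*(l^5 - 3*l^4 - 11*l^3 + 27*l^2 + 10*l - 24) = (l - 1)*(l + 3)*(l^4 - 2*l^3 - 13*l^2 + 14*l + 24) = (l - 2)*(l - 1)*(l + 3)*(l^3 - 13*l - 12) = (l - 2)*(l - 1)*(l + 1)*(l + 3)*(l^2 - l - 12) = (l - 4)*(l - 2)*(l - 1)*(l + 1)*(l + 3)*(l + 3)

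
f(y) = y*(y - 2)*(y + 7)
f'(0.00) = -14.00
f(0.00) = 0.00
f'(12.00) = 538.00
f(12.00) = 2280.00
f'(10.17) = 397.99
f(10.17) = 1426.64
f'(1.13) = 1.13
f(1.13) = -7.99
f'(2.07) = 19.55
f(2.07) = 1.31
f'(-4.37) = -0.41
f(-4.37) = 73.21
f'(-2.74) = -18.88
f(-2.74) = 55.33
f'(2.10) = 20.23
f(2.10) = 1.91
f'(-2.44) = -20.54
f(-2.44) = 49.40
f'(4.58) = 94.73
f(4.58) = 136.83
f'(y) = y*(y - 2) + y*(y + 7) + (y - 2)*(y + 7) = 3*y^2 + 10*y - 14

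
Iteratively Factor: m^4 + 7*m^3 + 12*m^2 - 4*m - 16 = (m + 4)*(m^3 + 3*m^2 - 4) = (m + 2)*(m + 4)*(m^2 + m - 2) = (m + 2)^2*(m + 4)*(m - 1)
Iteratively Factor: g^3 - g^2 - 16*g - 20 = (g + 2)*(g^2 - 3*g - 10) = (g - 5)*(g + 2)*(g + 2)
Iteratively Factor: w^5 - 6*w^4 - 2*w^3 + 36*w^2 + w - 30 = (w - 3)*(w^4 - 3*w^3 - 11*w^2 + 3*w + 10) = (w - 3)*(w - 1)*(w^3 - 2*w^2 - 13*w - 10) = (w - 3)*(w - 1)*(w + 1)*(w^2 - 3*w - 10) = (w - 5)*(w - 3)*(w - 1)*(w + 1)*(w + 2)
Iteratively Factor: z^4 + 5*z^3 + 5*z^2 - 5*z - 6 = (z + 3)*(z^3 + 2*z^2 - z - 2) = (z - 1)*(z + 3)*(z^2 + 3*z + 2) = (z - 1)*(z + 1)*(z + 3)*(z + 2)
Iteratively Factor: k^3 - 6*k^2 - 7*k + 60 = (k - 4)*(k^2 - 2*k - 15) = (k - 4)*(k + 3)*(k - 5)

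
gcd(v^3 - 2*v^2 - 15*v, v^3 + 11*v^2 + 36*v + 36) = v + 3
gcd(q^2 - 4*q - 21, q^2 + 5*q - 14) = 1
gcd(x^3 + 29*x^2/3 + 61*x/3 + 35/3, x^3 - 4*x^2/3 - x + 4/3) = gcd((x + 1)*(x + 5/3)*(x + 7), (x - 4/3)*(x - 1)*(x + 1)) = x + 1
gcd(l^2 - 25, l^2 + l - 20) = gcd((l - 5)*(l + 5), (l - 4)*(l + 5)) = l + 5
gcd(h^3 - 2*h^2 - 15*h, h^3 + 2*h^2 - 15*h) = h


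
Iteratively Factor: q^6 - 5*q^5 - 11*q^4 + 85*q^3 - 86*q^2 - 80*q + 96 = (q + 1)*(q^5 - 6*q^4 - 5*q^3 + 90*q^2 - 176*q + 96) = (q - 4)*(q + 1)*(q^4 - 2*q^3 - 13*q^2 + 38*q - 24) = (q - 4)*(q - 3)*(q + 1)*(q^3 + q^2 - 10*q + 8) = (q - 4)*(q - 3)*(q - 1)*(q + 1)*(q^2 + 2*q - 8) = (q - 4)*(q - 3)*(q - 2)*(q - 1)*(q + 1)*(q + 4)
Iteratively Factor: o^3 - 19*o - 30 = (o + 3)*(o^2 - 3*o - 10) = (o - 5)*(o + 3)*(o + 2)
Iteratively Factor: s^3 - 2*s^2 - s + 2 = (s - 2)*(s^2 - 1) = (s - 2)*(s - 1)*(s + 1)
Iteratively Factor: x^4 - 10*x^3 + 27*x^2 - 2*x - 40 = (x - 4)*(x^3 - 6*x^2 + 3*x + 10) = (x - 4)*(x - 2)*(x^2 - 4*x - 5) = (x - 5)*(x - 4)*(x - 2)*(x + 1)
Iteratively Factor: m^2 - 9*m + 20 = (m - 5)*(m - 4)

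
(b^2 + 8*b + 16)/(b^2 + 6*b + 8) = (b + 4)/(b + 2)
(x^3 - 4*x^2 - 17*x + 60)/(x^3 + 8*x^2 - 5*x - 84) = (x - 5)/(x + 7)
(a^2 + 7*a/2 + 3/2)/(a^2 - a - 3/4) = 2*(a + 3)/(2*a - 3)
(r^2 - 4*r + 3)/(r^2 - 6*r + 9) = (r - 1)/(r - 3)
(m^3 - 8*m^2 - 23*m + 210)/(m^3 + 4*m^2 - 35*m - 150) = (m - 7)/(m + 5)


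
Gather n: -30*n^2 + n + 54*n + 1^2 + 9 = -30*n^2 + 55*n + 10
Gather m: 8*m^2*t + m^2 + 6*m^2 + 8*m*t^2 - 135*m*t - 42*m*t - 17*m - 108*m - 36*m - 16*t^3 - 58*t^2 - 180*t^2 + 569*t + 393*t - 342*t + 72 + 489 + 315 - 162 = m^2*(8*t + 7) + m*(8*t^2 - 177*t - 161) - 16*t^3 - 238*t^2 + 620*t + 714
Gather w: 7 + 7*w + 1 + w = 8*w + 8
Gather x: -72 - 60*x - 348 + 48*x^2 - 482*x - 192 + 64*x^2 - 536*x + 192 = 112*x^2 - 1078*x - 420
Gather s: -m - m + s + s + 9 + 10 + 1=-2*m + 2*s + 20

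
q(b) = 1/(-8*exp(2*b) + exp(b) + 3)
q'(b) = (16*exp(2*b) - exp(b))/(-8*exp(2*b) + exp(b) + 3)^2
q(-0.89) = 0.49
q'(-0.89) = 0.54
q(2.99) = -0.00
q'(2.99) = 0.00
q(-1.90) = 0.34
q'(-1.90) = 0.02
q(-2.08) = 0.33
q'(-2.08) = 0.01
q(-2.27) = 0.33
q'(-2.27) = 0.01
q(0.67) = -0.04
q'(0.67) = 0.09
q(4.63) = -0.00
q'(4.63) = 0.00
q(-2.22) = 0.33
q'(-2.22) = 0.01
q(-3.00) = 0.33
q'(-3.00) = 0.00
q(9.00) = 0.00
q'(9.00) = 0.00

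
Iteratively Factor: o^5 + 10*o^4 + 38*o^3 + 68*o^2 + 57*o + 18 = (o + 1)*(o^4 + 9*o^3 + 29*o^2 + 39*o + 18) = (o + 1)*(o + 2)*(o^3 + 7*o^2 + 15*o + 9) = (o + 1)*(o + 2)*(o + 3)*(o^2 + 4*o + 3) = (o + 1)^2*(o + 2)*(o + 3)*(o + 3)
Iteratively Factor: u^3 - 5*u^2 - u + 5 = (u + 1)*(u^2 - 6*u + 5) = (u - 1)*(u + 1)*(u - 5)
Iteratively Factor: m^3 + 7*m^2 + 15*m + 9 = (m + 1)*(m^2 + 6*m + 9) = (m + 1)*(m + 3)*(m + 3)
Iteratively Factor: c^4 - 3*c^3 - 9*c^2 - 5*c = (c + 1)*(c^3 - 4*c^2 - 5*c) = (c - 5)*(c + 1)*(c^2 + c) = (c - 5)*(c + 1)^2*(c)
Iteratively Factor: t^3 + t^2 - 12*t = (t + 4)*(t^2 - 3*t) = (t - 3)*(t + 4)*(t)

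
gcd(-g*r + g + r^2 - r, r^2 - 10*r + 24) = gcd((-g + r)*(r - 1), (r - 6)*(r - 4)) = 1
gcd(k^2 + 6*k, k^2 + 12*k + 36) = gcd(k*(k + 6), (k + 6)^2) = k + 6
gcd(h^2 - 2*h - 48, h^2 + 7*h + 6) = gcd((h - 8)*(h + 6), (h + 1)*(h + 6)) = h + 6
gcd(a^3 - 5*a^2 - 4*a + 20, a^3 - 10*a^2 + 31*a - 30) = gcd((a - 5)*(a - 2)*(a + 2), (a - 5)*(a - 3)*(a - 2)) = a^2 - 7*a + 10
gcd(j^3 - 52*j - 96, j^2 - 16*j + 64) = j - 8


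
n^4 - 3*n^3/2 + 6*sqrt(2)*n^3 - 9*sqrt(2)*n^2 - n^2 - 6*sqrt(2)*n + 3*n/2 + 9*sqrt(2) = (n - 3/2)*(n - 1)*(n + 1)*(n + 6*sqrt(2))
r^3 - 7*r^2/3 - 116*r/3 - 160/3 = (r - 8)*(r + 5/3)*(r + 4)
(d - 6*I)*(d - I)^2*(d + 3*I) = d^4 - 5*I*d^3 + 11*d^2 - 33*I*d - 18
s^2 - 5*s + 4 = (s - 4)*(s - 1)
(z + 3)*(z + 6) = z^2 + 9*z + 18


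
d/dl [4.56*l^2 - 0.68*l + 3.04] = 9.12*l - 0.68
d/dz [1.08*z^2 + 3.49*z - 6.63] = 2.16*z + 3.49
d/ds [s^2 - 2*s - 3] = 2*s - 2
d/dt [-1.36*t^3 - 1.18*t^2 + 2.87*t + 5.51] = -4.08*t^2 - 2.36*t + 2.87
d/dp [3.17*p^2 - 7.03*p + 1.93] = 6.34*p - 7.03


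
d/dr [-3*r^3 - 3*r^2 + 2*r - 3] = -9*r^2 - 6*r + 2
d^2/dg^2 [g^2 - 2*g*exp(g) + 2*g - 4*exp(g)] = -2*g*exp(g) - 8*exp(g) + 2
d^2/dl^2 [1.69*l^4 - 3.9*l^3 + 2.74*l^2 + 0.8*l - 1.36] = 20.28*l^2 - 23.4*l + 5.48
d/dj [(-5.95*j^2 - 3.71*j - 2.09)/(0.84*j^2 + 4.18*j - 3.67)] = (-21.7546*j^2 + 47.1842*j + 22.3519)/(0.7056*j^4 + 7.0224*j^3 + 11.3068*j^2 - 30.6812*j + 13.4689)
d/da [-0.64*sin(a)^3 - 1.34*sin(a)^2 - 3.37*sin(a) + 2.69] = (-2.68*sin(a) + 0.96*cos(2*a) - 4.33)*cos(a)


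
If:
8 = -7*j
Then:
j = -8/7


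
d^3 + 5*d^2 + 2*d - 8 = (d - 1)*(d + 2)*(d + 4)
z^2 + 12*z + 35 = (z + 5)*(z + 7)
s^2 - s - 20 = (s - 5)*(s + 4)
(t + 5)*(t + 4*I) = t^2 + 5*t + 4*I*t + 20*I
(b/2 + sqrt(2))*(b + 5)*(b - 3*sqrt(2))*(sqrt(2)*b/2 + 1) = sqrt(2)*b^4/4 + 5*sqrt(2)*b^3/4 - 7*sqrt(2)*b^2/2 - 35*sqrt(2)*b/2 - 6*b - 30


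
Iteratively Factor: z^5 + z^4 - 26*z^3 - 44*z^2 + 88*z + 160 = (z - 2)*(z^4 + 3*z^3 - 20*z^2 - 84*z - 80) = (z - 2)*(z + 2)*(z^3 + z^2 - 22*z - 40) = (z - 2)*(z + 2)*(z + 4)*(z^2 - 3*z - 10) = (z - 2)*(z + 2)^2*(z + 4)*(z - 5)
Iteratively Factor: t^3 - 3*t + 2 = (t - 1)*(t^2 + t - 2) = (t - 1)*(t + 2)*(t - 1)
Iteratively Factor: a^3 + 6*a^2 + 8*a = (a + 2)*(a^2 + 4*a) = (a + 2)*(a + 4)*(a)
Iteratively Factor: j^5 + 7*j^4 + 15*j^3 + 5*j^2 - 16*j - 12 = (j + 1)*(j^4 + 6*j^3 + 9*j^2 - 4*j - 12) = (j + 1)*(j + 3)*(j^3 + 3*j^2 - 4) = (j + 1)*(j + 2)*(j + 3)*(j^2 + j - 2) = (j + 1)*(j + 2)^2*(j + 3)*(j - 1)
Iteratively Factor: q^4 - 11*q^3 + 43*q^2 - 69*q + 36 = (q - 3)*(q^3 - 8*q^2 + 19*q - 12) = (q - 4)*(q - 3)*(q^2 - 4*q + 3) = (q - 4)*(q - 3)*(q - 1)*(q - 3)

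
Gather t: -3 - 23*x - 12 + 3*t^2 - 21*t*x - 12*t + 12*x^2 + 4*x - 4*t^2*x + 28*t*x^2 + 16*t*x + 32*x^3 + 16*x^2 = t^2*(3 - 4*x) + t*(28*x^2 - 5*x - 12) + 32*x^3 + 28*x^2 - 19*x - 15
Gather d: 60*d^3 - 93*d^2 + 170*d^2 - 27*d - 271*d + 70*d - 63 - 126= 60*d^3 + 77*d^2 - 228*d - 189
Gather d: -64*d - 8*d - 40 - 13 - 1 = -72*d - 54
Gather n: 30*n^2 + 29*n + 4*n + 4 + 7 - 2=30*n^2 + 33*n + 9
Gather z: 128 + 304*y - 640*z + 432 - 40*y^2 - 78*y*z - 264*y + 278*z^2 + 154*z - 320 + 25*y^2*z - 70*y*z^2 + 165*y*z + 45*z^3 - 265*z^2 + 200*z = -40*y^2 + 40*y + 45*z^3 + z^2*(13 - 70*y) + z*(25*y^2 + 87*y - 286) + 240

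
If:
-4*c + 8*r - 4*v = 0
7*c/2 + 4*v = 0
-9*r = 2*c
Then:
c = 0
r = 0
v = 0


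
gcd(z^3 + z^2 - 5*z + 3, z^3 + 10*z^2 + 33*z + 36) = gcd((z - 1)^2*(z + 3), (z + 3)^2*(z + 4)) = z + 3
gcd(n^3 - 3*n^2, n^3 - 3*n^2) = n^3 - 3*n^2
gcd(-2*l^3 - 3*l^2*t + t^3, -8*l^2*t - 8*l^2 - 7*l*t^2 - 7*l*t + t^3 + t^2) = l + t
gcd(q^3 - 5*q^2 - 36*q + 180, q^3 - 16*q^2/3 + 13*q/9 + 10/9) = q - 5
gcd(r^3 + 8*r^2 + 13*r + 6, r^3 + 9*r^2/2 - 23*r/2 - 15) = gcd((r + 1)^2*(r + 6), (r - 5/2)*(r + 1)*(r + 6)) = r^2 + 7*r + 6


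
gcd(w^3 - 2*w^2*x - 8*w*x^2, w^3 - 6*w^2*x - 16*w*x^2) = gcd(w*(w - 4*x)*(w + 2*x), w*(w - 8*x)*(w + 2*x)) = w^2 + 2*w*x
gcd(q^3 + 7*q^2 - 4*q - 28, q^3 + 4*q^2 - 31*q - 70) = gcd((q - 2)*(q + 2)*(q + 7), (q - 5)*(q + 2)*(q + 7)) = q^2 + 9*q + 14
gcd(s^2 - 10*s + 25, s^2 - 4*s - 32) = 1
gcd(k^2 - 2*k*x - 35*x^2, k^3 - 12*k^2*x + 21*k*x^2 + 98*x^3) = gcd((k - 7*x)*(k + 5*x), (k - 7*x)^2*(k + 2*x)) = -k + 7*x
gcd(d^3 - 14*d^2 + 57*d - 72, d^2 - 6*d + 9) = d^2 - 6*d + 9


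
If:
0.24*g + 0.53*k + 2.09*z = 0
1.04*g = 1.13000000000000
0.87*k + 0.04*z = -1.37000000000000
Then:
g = 1.09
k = -1.59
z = 0.28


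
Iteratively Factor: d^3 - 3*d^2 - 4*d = (d - 4)*(d^2 + d) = (d - 4)*(d + 1)*(d)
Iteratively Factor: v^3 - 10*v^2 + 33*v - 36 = (v - 3)*(v^2 - 7*v + 12) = (v - 4)*(v - 3)*(v - 3)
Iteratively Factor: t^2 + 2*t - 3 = (t - 1)*(t + 3)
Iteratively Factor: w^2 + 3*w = (w)*(w + 3)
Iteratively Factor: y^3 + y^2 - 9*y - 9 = (y + 3)*(y^2 - 2*y - 3) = (y - 3)*(y + 3)*(y + 1)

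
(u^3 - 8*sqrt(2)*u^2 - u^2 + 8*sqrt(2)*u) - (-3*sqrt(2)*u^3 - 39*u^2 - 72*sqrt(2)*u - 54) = u^3 + 3*sqrt(2)*u^3 - 8*sqrt(2)*u^2 + 38*u^2 + 80*sqrt(2)*u + 54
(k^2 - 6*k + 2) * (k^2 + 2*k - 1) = k^4 - 4*k^3 - 11*k^2 + 10*k - 2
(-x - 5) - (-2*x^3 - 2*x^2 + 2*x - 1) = 2*x^3 + 2*x^2 - 3*x - 4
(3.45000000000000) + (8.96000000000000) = 12.4100000000000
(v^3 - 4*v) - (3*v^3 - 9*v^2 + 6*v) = -2*v^3 + 9*v^2 - 10*v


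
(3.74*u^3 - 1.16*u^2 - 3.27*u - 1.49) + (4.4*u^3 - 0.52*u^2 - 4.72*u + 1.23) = 8.14*u^3 - 1.68*u^2 - 7.99*u - 0.26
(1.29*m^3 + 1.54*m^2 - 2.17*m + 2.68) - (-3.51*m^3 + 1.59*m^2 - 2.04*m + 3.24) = 4.8*m^3 - 0.05*m^2 - 0.13*m - 0.56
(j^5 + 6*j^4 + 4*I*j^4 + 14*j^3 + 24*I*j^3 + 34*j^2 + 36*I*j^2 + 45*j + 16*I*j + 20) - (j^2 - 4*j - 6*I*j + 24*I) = j^5 + 6*j^4 + 4*I*j^4 + 14*j^3 + 24*I*j^3 + 33*j^2 + 36*I*j^2 + 49*j + 22*I*j + 20 - 24*I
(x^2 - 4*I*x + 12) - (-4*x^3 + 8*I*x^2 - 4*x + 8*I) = 4*x^3 + x^2 - 8*I*x^2 + 4*x - 4*I*x + 12 - 8*I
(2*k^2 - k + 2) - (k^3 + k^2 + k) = -k^3 + k^2 - 2*k + 2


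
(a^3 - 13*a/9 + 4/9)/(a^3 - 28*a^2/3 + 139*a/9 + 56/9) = (9*a^3 - 13*a + 4)/(9*a^3 - 84*a^2 + 139*a + 56)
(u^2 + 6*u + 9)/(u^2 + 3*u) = (u + 3)/u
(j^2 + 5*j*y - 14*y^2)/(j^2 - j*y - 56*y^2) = (-j + 2*y)/(-j + 8*y)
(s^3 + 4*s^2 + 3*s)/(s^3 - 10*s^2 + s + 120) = s*(s + 1)/(s^2 - 13*s + 40)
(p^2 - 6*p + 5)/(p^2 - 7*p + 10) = (p - 1)/(p - 2)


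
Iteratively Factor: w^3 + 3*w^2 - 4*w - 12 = (w + 2)*(w^2 + w - 6) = (w + 2)*(w + 3)*(w - 2)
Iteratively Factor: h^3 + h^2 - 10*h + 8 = (h - 1)*(h^2 + 2*h - 8) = (h - 2)*(h - 1)*(h + 4)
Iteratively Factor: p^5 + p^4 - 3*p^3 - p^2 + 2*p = (p)*(p^4 + p^3 - 3*p^2 - p + 2) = p*(p - 1)*(p^3 + 2*p^2 - p - 2) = p*(p - 1)^2*(p^2 + 3*p + 2) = p*(p - 1)^2*(p + 2)*(p + 1)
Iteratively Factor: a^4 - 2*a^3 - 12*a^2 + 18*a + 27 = (a + 1)*(a^3 - 3*a^2 - 9*a + 27) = (a - 3)*(a + 1)*(a^2 - 9) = (a - 3)*(a + 1)*(a + 3)*(a - 3)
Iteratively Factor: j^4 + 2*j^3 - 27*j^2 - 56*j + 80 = (j + 4)*(j^3 - 2*j^2 - 19*j + 20) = (j - 1)*(j + 4)*(j^2 - j - 20) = (j - 5)*(j - 1)*(j + 4)*(j + 4)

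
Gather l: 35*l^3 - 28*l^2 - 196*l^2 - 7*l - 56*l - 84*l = 35*l^3 - 224*l^2 - 147*l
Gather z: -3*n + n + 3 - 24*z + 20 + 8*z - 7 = -2*n - 16*z + 16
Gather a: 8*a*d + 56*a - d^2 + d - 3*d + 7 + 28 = a*(8*d + 56) - d^2 - 2*d + 35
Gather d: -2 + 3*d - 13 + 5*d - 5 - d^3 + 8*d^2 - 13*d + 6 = -d^3 + 8*d^2 - 5*d - 14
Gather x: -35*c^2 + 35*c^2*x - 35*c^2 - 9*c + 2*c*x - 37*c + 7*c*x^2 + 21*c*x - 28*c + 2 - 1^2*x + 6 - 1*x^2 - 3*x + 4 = -70*c^2 - 74*c + x^2*(7*c - 1) + x*(35*c^2 + 23*c - 4) + 12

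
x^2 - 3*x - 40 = (x - 8)*(x + 5)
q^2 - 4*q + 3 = (q - 3)*(q - 1)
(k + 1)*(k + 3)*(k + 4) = k^3 + 8*k^2 + 19*k + 12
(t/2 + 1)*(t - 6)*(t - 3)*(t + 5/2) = t^4/2 - 9*t^3/4 - 35*t^2/4 + 18*t + 45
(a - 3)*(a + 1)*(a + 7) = a^3 + 5*a^2 - 17*a - 21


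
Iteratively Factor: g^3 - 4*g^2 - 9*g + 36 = (g - 4)*(g^2 - 9) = (g - 4)*(g + 3)*(g - 3)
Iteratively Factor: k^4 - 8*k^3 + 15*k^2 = (k)*(k^3 - 8*k^2 + 15*k) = k*(k - 3)*(k^2 - 5*k) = k^2*(k - 3)*(k - 5)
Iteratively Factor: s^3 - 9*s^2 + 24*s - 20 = (s - 2)*(s^2 - 7*s + 10) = (s - 5)*(s - 2)*(s - 2)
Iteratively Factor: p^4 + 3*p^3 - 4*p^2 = (p)*(p^3 + 3*p^2 - 4*p) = p^2*(p^2 + 3*p - 4) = p^2*(p - 1)*(p + 4)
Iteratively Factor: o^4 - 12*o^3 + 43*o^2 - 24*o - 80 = (o + 1)*(o^3 - 13*o^2 + 56*o - 80) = (o - 5)*(o + 1)*(o^2 - 8*o + 16) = (o - 5)*(o - 4)*(o + 1)*(o - 4)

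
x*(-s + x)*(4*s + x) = -4*s^2*x + 3*s*x^2 + x^3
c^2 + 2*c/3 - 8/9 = (c - 2/3)*(c + 4/3)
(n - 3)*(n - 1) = n^2 - 4*n + 3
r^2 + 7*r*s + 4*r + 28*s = (r + 4)*(r + 7*s)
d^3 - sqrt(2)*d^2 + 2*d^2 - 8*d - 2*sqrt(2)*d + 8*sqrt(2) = (d - 2)*(d + 4)*(d - sqrt(2))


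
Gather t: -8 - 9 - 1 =-18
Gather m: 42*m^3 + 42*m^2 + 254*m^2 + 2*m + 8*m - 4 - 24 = 42*m^3 + 296*m^2 + 10*m - 28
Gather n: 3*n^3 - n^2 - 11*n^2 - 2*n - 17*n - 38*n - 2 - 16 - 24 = 3*n^3 - 12*n^2 - 57*n - 42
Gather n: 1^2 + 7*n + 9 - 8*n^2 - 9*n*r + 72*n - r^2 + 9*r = -8*n^2 + n*(79 - 9*r) - r^2 + 9*r + 10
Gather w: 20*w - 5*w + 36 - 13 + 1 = 15*w + 24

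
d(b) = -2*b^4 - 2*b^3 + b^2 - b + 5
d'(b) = -8*b^3 - 6*b^2 + 2*b - 1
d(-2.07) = -7.63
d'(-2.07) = 40.11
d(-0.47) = 5.80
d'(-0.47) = -2.43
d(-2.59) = -40.95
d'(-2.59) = 92.56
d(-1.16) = 7.01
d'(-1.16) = 1.09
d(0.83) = 2.77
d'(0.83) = -8.05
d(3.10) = -232.78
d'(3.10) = -290.79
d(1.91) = -33.81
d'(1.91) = -74.81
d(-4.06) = -384.03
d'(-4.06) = 427.37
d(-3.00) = -91.00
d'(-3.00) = 155.00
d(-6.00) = -2113.00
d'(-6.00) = 1499.00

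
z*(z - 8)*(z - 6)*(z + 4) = z^4 - 10*z^3 - 8*z^2 + 192*z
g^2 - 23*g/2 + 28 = (g - 8)*(g - 7/2)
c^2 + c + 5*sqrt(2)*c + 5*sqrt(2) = (c + 1)*(c + 5*sqrt(2))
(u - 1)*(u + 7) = u^2 + 6*u - 7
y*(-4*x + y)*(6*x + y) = -24*x^2*y + 2*x*y^2 + y^3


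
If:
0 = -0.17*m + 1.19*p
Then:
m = 7.0*p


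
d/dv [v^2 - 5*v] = 2*v - 5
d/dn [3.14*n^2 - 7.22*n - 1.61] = 6.28*n - 7.22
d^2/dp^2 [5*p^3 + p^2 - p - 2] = 30*p + 2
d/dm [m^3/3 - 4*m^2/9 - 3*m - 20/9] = m^2 - 8*m/9 - 3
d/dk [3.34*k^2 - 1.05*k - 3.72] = 6.68*k - 1.05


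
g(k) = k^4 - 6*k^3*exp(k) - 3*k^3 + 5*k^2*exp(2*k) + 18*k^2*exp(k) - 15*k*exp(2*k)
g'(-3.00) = -185.98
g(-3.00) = 178.35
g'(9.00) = 40348065716.55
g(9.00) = 17704567448.35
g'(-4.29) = -477.03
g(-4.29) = 586.63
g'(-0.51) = -14.21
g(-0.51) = 6.98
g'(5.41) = 8307393.96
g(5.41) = 3165984.74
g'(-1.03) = -22.75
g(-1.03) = 16.21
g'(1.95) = -613.05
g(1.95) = -345.17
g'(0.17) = -18.47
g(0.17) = -2.81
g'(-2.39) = -105.64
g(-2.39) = 91.05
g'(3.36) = 22421.48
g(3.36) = 4324.30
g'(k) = -6*k^3*exp(k) + 4*k^3 + 10*k^2*exp(2*k) - 9*k^2 - 20*k*exp(2*k) + 36*k*exp(k) - 15*exp(2*k)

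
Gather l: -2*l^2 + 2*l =-2*l^2 + 2*l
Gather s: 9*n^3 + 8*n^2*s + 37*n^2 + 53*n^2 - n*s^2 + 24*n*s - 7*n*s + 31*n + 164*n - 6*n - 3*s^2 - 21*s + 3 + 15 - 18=9*n^3 + 90*n^2 + 189*n + s^2*(-n - 3) + s*(8*n^2 + 17*n - 21)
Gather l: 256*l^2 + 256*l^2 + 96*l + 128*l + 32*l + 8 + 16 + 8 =512*l^2 + 256*l + 32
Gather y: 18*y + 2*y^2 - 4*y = 2*y^2 + 14*y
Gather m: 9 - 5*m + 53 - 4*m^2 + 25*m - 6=-4*m^2 + 20*m + 56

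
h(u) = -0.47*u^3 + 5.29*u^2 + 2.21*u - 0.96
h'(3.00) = 21.26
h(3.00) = 40.59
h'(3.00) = 21.26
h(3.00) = 40.59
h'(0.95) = 10.99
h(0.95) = 5.51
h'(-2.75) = -37.55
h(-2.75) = 42.74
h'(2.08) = 18.12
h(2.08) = 22.29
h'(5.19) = 19.14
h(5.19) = 87.30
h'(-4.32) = -69.81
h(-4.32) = 126.11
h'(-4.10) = -64.87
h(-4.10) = 111.30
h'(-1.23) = -12.94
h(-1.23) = 5.20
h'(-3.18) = -45.69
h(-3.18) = 60.62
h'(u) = -1.41*u^2 + 10.58*u + 2.21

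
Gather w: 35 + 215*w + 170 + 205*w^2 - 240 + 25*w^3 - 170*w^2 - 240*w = 25*w^3 + 35*w^2 - 25*w - 35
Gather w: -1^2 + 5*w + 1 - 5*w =0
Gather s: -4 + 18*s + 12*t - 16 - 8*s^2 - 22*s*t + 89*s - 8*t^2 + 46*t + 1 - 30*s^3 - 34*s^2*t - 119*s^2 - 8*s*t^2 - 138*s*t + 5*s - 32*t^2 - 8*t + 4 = -30*s^3 + s^2*(-34*t - 127) + s*(-8*t^2 - 160*t + 112) - 40*t^2 + 50*t - 15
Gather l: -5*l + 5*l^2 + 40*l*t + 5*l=5*l^2 + 40*l*t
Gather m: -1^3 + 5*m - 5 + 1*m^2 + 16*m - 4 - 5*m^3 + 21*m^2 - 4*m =-5*m^3 + 22*m^2 + 17*m - 10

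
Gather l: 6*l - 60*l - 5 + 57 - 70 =-54*l - 18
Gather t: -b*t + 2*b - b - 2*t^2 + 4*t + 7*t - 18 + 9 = b - 2*t^2 + t*(11 - b) - 9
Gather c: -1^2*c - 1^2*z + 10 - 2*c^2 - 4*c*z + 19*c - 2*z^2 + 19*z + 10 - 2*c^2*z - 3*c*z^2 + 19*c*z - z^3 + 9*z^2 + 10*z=c^2*(-2*z - 2) + c*(-3*z^2 + 15*z + 18) - z^3 + 7*z^2 + 28*z + 20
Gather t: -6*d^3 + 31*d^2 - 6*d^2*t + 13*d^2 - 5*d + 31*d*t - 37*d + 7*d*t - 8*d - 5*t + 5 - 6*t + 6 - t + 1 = -6*d^3 + 44*d^2 - 50*d + t*(-6*d^2 + 38*d - 12) + 12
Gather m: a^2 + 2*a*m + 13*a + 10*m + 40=a^2 + 13*a + m*(2*a + 10) + 40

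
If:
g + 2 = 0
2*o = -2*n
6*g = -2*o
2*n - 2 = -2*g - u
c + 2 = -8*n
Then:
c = 46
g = -2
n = -6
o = 6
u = 18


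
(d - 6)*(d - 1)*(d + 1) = d^3 - 6*d^2 - d + 6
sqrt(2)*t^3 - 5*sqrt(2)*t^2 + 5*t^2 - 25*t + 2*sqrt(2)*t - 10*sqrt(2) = (t - 5)*(t + 2*sqrt(2))*(sqrt(2)*t + 1)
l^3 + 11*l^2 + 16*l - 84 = (l - 2)*(l + 6)*(l + 7)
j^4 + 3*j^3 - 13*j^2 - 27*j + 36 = (j - 3)*(j - 1)*(j + 3)*(j + 4)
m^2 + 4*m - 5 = (m - 1)*(m + 5)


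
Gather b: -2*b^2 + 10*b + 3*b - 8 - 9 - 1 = -2*b^2 + 13*b - 18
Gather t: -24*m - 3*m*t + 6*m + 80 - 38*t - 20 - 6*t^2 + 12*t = -18*m - 6*t^2 + t*(-3*m - 26) + 60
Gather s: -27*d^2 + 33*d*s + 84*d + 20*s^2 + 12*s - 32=-27*d^2 + 84*d + 20*s^2 + s*(33*d + 12) - 32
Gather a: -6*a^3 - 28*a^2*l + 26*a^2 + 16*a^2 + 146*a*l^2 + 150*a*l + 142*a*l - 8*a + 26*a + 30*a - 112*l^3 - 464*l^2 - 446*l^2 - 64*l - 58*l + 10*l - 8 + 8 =-6*a^3 + a^2*(42 - 28*l) + a*(146*l^2 + 292*l + 48) - 112*l^3 - 910*l^2 - 112*l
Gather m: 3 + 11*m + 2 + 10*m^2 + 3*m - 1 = 10*m^2 + 14*m + 4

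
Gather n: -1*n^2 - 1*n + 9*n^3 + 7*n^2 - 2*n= 9*n^3 + 6*n^2 - 3*n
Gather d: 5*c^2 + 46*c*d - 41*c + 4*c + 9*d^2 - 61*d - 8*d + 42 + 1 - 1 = 5*c^2 - 37*c + 9*d^2 + d*(46*c - 69) + 42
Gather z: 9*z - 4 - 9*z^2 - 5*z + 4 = -9*z^2 + 4*z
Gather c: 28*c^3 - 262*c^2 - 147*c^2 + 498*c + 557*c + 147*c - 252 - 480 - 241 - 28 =28*c^3 - 409*c^2 + 1202*c - 1001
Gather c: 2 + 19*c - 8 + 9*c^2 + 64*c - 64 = 9*c^2 + 83*c - 70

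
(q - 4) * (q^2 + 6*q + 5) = q^3 + 2*q^2 - 19*q - 20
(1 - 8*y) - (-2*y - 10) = 11 - 6*y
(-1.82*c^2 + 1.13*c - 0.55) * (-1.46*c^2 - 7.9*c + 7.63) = 2.6572*c^4 + 12.7282*c^3 - 22.0106*c^2 + 12.9669*c - 4.1965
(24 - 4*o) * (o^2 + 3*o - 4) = -4*o^3 + 12*o^2 + 88*o - 96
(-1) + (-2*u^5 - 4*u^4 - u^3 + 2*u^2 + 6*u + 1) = -2*u^5 - 4*u^4 - u^3 + 2*u^2 + 6*u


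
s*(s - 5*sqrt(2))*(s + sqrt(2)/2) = s^3 - 9*sqrt(2)*s^2/2 - 5*s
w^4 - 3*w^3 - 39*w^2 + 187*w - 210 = (w - 5)*(w - 3)*(w - 2)*(w + 7)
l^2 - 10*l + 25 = (l - 5)^2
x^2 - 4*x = x*(x - 4)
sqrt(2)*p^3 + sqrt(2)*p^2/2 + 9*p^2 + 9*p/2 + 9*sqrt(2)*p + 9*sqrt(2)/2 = (p + 3*sqrt(2)/2)*(p + 3*sqrt(2))*(sqrt(2)*p + sqrt(2)/2)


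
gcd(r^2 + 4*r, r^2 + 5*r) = r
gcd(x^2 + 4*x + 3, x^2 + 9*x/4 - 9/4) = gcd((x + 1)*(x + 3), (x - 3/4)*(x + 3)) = x + 3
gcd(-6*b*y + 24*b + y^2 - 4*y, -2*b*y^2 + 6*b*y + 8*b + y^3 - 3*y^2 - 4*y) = y - 4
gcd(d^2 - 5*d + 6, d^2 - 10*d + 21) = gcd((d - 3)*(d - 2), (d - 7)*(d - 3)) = d - 3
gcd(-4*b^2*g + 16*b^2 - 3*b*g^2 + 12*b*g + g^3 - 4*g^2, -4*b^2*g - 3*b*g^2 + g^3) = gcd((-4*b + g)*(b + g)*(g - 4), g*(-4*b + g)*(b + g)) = 4*b^2 + 3*b*g - g^2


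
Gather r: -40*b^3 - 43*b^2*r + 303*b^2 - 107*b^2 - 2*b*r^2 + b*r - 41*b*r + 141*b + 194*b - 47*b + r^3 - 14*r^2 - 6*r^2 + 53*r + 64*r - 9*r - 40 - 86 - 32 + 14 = -40*b^3 + 196*b^2 + 288*b + r^3 + r^2*(-2*b - 20) + r*(-43*b^2 - 40*b + 108) - 144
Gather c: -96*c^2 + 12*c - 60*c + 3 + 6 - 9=-96*c^2 - 48*c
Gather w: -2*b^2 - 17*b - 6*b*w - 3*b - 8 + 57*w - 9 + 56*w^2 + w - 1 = -2*b^2 - 20*b + 56*w^2 + w*(58 - 6*b) - 18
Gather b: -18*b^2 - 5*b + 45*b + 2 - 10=-18*b^2 + 40*b - 8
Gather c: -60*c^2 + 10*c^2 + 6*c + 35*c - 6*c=-50*c^2 + 35*c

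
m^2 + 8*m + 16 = (m + 4)^2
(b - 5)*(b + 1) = b^2 - 4*b - 5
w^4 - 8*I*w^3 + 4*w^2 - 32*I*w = w*(w - 8*I)*(w - 2*I)*(w + 2*I)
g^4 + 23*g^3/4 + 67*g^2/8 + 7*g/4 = g*(g + 1/4)*(g + 2)*(g + 7/2)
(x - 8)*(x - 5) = x^2 - 13*x + 40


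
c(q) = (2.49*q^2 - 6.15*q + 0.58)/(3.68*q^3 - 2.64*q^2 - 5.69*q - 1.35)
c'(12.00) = -0.00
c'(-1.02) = -16.75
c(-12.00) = -0.06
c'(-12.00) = -0.01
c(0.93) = 0.50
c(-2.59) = -0.49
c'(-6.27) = -0.03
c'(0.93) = 0.17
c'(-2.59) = -0.31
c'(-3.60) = -0.12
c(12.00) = 0.05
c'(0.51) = 0.28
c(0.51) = 0.43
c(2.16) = -0.10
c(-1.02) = -4.30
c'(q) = (4.98*q - 6.15)/(3.68*q^3 - 2.64*q^2 - 5.69*q - 1.35) + (-11.04*q^2 + 5.28*q + 5.69)*(2.49*q^2 - 6.15*q + 0.58)/(3.68*q^3 - 2.64*q^2 - 5.69*q - 1.35)^2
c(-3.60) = -0.29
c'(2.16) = 0.72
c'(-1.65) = -1.44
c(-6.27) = -0.14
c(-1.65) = -1.12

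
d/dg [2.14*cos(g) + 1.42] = -2.14*sin(g)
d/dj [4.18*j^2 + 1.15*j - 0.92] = 8.36*j + 1.15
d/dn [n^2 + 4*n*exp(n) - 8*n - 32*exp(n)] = 4*n*exp(n) + 2*n - 28*exp(n) - 8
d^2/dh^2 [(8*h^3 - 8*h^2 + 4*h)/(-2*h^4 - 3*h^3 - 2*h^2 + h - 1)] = 8*(-8*h^9 + 24*h^8 + 36*h^7 - 54*h^6 + 15*h^5 - 18*h^4 - 23*h^3 + 12*h^2 + 1)/(8*h^12 + 36*h^11 + 78*h^10 + 87*h^9 + 54*h^8 + 21*h^7 + 29*h^6 + 21*h^5 + 6*h^4 - 4*h^3 + 9*h^2 - 3*h + 1)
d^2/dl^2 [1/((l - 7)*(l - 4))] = 2*((l - 7)^2 + (l - 7)*(l - 4) + (l - 4)^2)/((l - 7)^3*(l - 4)^3)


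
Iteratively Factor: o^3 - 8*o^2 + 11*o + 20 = (o - 4)*(o^2 - 4*o - 5) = (o - 5)*(o - 4)*(o + 1)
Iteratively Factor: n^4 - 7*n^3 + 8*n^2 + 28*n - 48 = (n + 2)*(n^3 - 9*n^2 + 26*n - 24) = (n - 4)*(n + 2)*(n^2 - 5*n + 6) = (n - 4)*(n - 3)*(n + 2)*(n - 2)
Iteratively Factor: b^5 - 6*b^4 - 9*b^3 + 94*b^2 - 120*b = (b - 3)*(b^4 - 3*b^3 - 18*b^2 + 40*b) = (b - 3)*(b + 4)*(b^3 - 7*b^2 + 10*b) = (b - 3)*(b - 2)*(b + 4)*(b^2 - 5*b) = (b - 5)*(b - 3)*(b - 2)*(b + 4)*(b)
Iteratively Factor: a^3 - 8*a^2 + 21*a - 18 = (a - 3)*(a^2 - 5*a + 6) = (a - 3)*(a - 2)*(a - 3)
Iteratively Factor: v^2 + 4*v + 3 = (v + 3)*(v + 1)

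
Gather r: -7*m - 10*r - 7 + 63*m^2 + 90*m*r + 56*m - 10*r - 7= 63*m^2 + 49*m + r*(90*m - 20) - 14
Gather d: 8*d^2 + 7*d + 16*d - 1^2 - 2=8*d^2 + 23*d - 3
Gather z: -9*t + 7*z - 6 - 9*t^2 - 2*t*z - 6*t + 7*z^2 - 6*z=-9*t^2 - 15*t + 7*z^2 + z*(1 - 2*t) - 6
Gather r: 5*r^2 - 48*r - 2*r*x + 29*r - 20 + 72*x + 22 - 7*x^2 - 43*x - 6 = 5*r^2 + r*(-2*x - 19) - 7*x^2 + 29*x - 4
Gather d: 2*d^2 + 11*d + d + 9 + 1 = 2*d^2 + 12*d + 10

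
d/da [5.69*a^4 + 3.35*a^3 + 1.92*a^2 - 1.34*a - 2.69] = 22.76*a^3 + 10.05*a^2 + 3.84*a - 1.34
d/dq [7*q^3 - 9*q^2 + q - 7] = 21*q^2 - 18*q + 1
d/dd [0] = 0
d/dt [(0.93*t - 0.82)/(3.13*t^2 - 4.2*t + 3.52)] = (-2.9109*t^2 + 5.1332*t - 0.1704)/(9.7969*t^4 - 26.292*t^3 + 39.6752*t^2 - 29.568*t + 12.3904)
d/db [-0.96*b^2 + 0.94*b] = 0.94 - 1.92*b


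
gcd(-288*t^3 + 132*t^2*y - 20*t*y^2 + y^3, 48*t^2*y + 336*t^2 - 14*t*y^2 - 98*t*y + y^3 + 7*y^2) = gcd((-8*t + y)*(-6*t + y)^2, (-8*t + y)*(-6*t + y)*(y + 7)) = 48*t^2 - 14*t*y + y^2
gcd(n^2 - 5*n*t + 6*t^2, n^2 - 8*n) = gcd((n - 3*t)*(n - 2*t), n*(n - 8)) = 1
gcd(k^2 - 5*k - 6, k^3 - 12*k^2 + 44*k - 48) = k - 6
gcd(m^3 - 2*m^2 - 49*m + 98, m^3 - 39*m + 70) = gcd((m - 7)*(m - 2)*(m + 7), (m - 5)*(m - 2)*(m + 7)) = m^2 + 5*m - 14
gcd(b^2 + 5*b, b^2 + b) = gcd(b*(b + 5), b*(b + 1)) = b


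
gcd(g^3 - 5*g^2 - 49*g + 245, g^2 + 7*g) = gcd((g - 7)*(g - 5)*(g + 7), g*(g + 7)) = g + 7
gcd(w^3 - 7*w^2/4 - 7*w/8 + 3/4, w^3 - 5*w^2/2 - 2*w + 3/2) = w - 1/2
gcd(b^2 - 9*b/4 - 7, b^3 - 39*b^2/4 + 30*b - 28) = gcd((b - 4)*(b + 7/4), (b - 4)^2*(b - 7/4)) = b - 4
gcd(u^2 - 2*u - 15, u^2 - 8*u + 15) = u - 5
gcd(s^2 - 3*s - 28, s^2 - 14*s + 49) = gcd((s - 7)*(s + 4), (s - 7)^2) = s - 7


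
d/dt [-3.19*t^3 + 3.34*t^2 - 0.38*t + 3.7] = -9.57*t^2 + 6.68*t - 0.38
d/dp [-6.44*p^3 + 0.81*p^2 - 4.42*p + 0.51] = -19.32*p^2 + 1.62*p - 4.42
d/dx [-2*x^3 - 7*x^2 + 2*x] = -6*x^2 - 14*x + 2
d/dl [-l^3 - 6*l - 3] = -3*l^2 - 6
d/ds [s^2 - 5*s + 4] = 2*s - 5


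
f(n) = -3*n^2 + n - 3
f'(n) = 1 - 6*n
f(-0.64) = -4.87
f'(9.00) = -53.00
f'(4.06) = -23.36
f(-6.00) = -117.00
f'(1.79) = -9.74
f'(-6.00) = 37.00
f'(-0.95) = 6.70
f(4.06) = -48.39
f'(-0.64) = 4.84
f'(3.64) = -20.84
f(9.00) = -237.00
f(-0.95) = -6.66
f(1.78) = -10.73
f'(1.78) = -9.68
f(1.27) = -6.57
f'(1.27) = -6.62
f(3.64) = -39.11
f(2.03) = -13.33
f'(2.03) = -11.18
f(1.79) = -10.82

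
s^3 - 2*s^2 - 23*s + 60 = (s - 4)*(s - 3)*(s + 5)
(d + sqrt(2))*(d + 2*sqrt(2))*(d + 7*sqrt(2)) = d^3 + 10*sqrt(2)*d^2 + 46*d + 28*sqrt(2)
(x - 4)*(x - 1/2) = x^2 - 9*x/2 + 2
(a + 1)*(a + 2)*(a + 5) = a^3 + 8*a^2 + 17*a + 10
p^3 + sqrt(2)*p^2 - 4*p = p*(p - sqrt(2))*(p + 2*sqrt(2))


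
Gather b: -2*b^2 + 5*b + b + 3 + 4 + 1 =-2*b^2 + 6*b + 8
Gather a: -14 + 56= 42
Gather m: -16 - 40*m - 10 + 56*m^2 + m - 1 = 56*m^2 - 39*m - 27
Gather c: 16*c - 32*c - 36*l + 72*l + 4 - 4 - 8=-16*c + 36*l - 8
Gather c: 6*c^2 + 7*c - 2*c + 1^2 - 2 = 6*c^2 + 5*c - 1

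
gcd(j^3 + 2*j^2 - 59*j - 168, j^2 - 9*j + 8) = j - 8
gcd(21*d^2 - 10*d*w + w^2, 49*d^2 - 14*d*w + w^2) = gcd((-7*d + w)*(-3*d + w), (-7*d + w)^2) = -7*d + w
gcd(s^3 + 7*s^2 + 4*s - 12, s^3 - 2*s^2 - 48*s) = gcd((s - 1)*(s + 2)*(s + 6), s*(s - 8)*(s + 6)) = s + 6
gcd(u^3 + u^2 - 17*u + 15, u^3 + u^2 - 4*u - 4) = 1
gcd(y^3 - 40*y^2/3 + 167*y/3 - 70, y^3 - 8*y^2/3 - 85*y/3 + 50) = y - 6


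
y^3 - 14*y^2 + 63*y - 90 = (y - 6)*(y - 5)*(y - 3)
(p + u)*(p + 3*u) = p^2 + 4*p*u + 3*u^2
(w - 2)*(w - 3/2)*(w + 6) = w^3 + 5*w^2/2 - 18*w + 18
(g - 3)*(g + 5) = g^2 + 2*g - 15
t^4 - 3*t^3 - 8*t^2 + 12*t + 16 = (t - 4)*(t - 2)*(t + 1)*(t + 2)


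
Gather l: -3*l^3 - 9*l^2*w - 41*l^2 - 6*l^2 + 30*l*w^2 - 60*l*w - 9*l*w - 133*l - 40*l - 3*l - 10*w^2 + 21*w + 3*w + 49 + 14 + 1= -3*l^3 + l^2*(-9*w - 47) + l*(30*w^2 - 69*w - 176) - 10*w^2 + 24*w + 64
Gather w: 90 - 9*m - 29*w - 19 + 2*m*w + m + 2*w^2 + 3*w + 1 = -8*m + 2*w^2 + w*(2*m - 26) + 72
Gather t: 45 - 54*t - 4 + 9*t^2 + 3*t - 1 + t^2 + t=10*t^2 - 50*t + 40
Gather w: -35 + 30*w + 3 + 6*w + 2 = 36*w - 30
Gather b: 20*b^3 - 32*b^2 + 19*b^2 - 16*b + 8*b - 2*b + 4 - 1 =20*b^3 - 13*b^2 - 10*b + 3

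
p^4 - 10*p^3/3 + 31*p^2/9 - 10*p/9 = p*(p - 5/3)*(p - 1)*(p - 2/3)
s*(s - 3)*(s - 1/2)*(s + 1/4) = s^4 - 13*s^3/4 + 5*s^2/8 + 3*s/8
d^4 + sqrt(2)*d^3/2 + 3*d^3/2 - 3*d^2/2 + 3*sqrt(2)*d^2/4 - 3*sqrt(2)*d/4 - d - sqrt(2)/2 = (d - 1)*(d + 1/2)*(d + 2)*(d + sqrt(2)/2)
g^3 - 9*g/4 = g*(g - 3/2)*(g + 3/2)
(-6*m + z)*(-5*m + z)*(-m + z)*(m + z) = -30*m^4 + 11*m^3*z + 29*m^2*z^2 - 11*m*z^3 + z^4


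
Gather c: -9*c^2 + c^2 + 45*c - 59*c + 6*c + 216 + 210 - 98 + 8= -8*c^2 - 8*c + 336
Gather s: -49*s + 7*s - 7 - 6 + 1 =-42*s - 12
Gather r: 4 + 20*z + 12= 20*z + 16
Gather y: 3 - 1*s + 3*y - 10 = -s + 3*y - 7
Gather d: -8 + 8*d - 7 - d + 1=7*d - 14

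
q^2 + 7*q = q*(q + 7)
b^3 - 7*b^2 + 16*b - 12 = (b - 3)*(b - 2)^2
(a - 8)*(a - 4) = a^2 - 12*a + 32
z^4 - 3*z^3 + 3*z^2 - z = z*(z - 1)^3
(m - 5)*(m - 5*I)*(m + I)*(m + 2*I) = m^4 - 5*m^3 - 2*I*m^3 + 13*m^2 + 10*I*m^2 - 65*m + 10*I*m - 50*I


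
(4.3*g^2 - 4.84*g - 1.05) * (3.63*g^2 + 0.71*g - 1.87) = 15.609*g^4 - 14.5162*g^3 - 15.2889*g^2 + 8.3053*g + 1.9635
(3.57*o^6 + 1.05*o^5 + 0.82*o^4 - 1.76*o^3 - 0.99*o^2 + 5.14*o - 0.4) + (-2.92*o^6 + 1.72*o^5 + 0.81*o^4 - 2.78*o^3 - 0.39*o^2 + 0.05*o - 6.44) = 0.65*o^6 + 2.77*o^5 + 1.63*o^4 - 4.54*o^3 - 1.38*o^2 + 5.19*o - 6.84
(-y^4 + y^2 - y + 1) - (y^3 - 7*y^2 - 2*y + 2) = -y^4 - y^3 + 8*y^2 + y - 1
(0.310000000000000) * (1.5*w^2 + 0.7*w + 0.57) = 0.465*w^2 + 0.217*w + 0.1767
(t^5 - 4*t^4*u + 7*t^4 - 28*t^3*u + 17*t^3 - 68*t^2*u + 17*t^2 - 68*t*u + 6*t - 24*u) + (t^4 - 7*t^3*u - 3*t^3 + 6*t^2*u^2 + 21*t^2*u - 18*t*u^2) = t^5 - 4*t^4*u + 8*t^4 - 35*t^3*u + 14*t^3 + 6*t^2*u^2 - 47*t^2*u + 17*t^2 - 18*t*u^2 - 68*t*u + 6*t - 24*u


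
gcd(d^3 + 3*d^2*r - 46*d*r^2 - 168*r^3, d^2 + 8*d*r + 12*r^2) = d + 6*r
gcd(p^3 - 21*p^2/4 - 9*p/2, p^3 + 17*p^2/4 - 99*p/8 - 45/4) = p + 3/4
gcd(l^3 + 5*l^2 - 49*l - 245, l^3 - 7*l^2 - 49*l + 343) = l^2 - 49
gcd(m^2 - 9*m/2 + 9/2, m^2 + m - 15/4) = m - 3/2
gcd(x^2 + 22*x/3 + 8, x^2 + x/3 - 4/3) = x + 4/3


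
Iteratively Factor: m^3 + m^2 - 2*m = (m - 1)*(m^2 + 2*m) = (m - 1)*(m + 2)*(m)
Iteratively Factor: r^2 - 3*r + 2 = (r - 1)*(r - 2)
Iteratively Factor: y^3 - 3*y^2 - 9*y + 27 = (y - 3)*(y^2 - 9) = (y - 3)^2*(y + 3)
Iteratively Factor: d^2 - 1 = (d + 1)*(d - 1)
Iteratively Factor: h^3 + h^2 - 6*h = (h + 3)*(h^2 - 2*h) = h*(h + 3)*(h - 2)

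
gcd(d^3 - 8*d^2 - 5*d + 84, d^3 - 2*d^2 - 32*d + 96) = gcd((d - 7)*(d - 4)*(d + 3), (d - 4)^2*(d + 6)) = d - 4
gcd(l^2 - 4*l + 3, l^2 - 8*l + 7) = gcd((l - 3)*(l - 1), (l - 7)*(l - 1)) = l - 1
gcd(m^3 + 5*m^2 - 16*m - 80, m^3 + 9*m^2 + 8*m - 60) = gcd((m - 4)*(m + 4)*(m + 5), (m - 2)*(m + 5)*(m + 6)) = m + 5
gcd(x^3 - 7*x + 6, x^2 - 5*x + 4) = x - 1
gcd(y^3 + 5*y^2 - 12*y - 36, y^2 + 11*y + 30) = y + 6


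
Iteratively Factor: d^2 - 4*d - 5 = (d + 1)*(d - 5)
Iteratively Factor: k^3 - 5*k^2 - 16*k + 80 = (k - 4)*(k^2 - k - 20) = (k - 4)*(k + 4)*(k - 5)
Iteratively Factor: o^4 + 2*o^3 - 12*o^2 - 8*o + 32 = (o - 2)*(o^3 + 4*o^2 - 4*o - 16) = (o - 2)*(o + 4)*(o^2 - 4) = (o - 2)^2*(o + 4)*(o + 2)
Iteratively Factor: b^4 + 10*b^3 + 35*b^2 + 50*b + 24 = (b + 1)*(b^3 + 9*b^2 + 26*b + 24) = (b + 1)*(b + 4)*(b^2 + 5*b + 6) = (b + 1)*(b + 2)*(b + 4)*(b + 3)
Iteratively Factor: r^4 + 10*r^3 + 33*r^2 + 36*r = (r + 3)*(r^3 + 7*r^2 + 12*r) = r*(r + 3)*(r^2 + 7*r + 12) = r*(r + 3)*(r + 4)*(r + 3)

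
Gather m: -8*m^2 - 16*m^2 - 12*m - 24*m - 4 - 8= -24*m^2 - 36*m - 12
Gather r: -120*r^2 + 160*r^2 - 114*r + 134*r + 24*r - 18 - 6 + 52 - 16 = 40*r^2 + 44*r + 12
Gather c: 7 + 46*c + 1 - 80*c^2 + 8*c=-80*c^2 + 54*c + 8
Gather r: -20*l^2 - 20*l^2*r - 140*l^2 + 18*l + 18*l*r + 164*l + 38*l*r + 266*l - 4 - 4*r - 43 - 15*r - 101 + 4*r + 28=-160*l^2 + 448*l + r*(-20*l^2 + 56*l - 15) - 120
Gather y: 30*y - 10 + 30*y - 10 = 60*y - 20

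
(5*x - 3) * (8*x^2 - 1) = 40*x^3 - 24*x^2 - 5*x + 3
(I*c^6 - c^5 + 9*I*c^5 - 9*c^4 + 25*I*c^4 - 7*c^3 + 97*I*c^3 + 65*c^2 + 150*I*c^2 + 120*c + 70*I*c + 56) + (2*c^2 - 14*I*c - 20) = I*c^6 - c^5 + 9*I*c^5 - 9*c^4 + 25*I*c^4 - 7*c^3 + 97*I*c^3 + 67*c^2 + 150*I*c^2 + 120*c + 56*I*c + 36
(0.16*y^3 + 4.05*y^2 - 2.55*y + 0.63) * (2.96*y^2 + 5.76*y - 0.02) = 0.4736*y^5 + 12.9096*y^4 + 15.7768*y^3 - 12.9042*y^2 + 3.6798*y - 0.0126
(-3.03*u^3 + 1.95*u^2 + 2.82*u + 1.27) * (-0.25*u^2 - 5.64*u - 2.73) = 0.7575*u^5 + 16.6017*u^4 - 3.4311*u^3 - 21.5458*u^2 - 14.8614*u - 3.4671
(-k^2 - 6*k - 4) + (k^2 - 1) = -6*k - 5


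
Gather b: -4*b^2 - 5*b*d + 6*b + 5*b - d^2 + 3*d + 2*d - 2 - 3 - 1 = -4*b^2 + b*(11 - 5*d) - d^2 + 5*d - 6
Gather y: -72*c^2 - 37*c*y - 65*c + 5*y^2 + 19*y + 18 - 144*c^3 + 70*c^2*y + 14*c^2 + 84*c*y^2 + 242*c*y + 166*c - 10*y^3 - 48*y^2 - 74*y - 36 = -144*c^3 - 58*c^2 + 101*c - 10*y^3 + y^2*(84*c - 43) + y*(70*c^2 + 205*c - 55) - 18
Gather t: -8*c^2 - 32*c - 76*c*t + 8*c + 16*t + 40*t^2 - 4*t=-8*c^2 - 24*c + 40*t^2 + t*(12 - 76*c)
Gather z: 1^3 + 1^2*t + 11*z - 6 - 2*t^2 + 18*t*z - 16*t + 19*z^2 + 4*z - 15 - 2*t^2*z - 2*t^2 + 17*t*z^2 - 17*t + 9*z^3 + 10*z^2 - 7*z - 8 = -4*t^2 - 32*t + 9*z^3 + z^2*(17*t + 29) + z*(-2*t^2 + 18*t + 8) - 28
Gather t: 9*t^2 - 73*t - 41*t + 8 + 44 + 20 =9*t^2 - 114*t + 72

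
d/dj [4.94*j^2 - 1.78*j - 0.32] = 9.88*j - 1.78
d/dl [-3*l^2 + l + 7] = 1 - 6*l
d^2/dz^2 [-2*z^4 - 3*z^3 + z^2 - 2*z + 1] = -24*z^2 - 18*z + 2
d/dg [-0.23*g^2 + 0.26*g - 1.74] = 0.26 - 0.46*g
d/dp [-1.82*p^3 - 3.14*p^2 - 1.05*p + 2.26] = -5.46*p^2 - 6.28*p - 1.05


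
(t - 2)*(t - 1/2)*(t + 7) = t^3 + 9*t^2/2 - 33*t/2 + 7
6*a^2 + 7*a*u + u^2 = (a + u)*(6*a + u)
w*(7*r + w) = 7*r*w + w^2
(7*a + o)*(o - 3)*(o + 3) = 7*a*o^2 - 63*a + o^3 - 9*o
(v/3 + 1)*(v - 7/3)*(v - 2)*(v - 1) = v^4/3 - 7*v^3/9 - 7*v^2/3 + 67*v/9 - 14/3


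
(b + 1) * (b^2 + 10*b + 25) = b^3 + 11*b^2 + 35*b + 25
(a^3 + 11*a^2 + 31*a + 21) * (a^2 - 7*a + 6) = a^5 + 4*a^4 - 40*a^3 - 130*a^2 + 39*a + 126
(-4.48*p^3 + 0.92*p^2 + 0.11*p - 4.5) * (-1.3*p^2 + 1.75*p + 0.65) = 5.824*p^5 - 9.036*p^4 - 1.445*p^3 + 6.6405*p^2 - 7.8035*p - 2.925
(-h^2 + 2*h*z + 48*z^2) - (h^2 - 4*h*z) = -2*h^2 + 6*h*z + 48*z^2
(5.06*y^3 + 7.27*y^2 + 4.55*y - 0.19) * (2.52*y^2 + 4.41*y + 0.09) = 12.7512*y^5 + 40.635*y^4 + 43.9821*y^3 + 20.241*y^2 - 0.4284*y - 0.0171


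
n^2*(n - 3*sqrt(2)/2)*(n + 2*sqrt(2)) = n^4 + sqrt(2)*n^3/2 - 6*n^2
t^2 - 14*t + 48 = (t - 8)*(t - 6)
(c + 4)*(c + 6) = c^2 + 10*c + 24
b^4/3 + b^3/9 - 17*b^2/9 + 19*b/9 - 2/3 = (b/3 + 1)*(b - 1)^2*(b - 2/3)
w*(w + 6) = w^2 + 6*w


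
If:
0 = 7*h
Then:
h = 0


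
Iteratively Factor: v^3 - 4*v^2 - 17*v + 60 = (v + 4)*(v^2 - 8*v + 15) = (v - 3)*(v + 4)*(v - 5)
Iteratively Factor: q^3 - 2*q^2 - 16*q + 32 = (q - 2)*(q^2 - 16) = (q - 4)*(q - 2)*(q + 4)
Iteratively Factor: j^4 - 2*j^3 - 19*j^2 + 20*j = (j + 4)*(j^3 - 6*j^2 + 5*j) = (j - 1)*(j + 4)*(j^2 - 5*j) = (j - 5)*(j - 1)*(j + 4)*(j)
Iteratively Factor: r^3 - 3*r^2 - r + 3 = (r - 3)*(r^2 - 1) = (r - 3)*(r - 1)*(r + 1)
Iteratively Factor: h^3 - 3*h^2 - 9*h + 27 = (h - 3)*(h^2 - 9) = (h - 3)^2*(h + 3)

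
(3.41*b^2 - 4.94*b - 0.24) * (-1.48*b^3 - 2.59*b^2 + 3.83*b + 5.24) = -5.0468*b^5 - 1.5207*b^4 + 26.2101*b^3 - 0.430199999999999*b^2 - 26.8048*b - 1.2576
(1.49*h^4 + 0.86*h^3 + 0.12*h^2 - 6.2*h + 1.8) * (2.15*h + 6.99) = 3.2035*h^5 + 12.2641*h^4 + 6.2694*h^3 - 12.4912*h^2 - 39.468*h + 12.582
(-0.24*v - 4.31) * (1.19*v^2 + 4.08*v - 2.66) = -0.2856*v^3 - 6.1081*v^2 - 16.9464*v + 11.4646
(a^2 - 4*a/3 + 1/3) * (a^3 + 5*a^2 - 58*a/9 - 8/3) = a^5 + 11*a^4/3 - 115*a^3/9 + 205*a^2/27 + 38*a/27 - 8/9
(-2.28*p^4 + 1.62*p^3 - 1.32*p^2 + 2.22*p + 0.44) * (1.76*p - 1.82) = -4.0128*p^5 + 7.0008*p^4 - 5.2716*p^3 + 6.3096*p^2 - 3.266*p - 0.8008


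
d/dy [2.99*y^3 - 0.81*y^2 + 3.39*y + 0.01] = 8.97*y^2 - 1.62*y + 3.39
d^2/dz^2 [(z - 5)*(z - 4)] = 2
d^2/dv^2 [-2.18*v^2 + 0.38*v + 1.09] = -4.36000000000000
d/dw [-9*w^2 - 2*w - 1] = -18*w - 2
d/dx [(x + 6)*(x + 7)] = 2*x + 13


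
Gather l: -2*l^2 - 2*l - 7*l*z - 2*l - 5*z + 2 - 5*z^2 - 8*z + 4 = -2*l^2 + l*(-7*z - 4) - 5*z^2 - 13*z + 6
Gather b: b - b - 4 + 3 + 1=0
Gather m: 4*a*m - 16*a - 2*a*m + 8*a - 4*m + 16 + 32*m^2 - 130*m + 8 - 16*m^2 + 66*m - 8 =-8*a + 16*m^2 + m*(2*a - 68) + 16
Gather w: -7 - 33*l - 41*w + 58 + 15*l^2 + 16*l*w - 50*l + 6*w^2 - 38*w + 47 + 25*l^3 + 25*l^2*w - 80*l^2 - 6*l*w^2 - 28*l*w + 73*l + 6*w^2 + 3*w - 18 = 25*l^3 - 65*l^2 - 10*l + w^2*(12 - 6*l) + w*(25*l^2 - 12*l - 76) + 80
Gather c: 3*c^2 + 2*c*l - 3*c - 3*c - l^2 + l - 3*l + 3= 3*c^2 + c*(2*l - 6) - l^2 - 2*l + 3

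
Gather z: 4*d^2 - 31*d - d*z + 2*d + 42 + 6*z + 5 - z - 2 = 4*d^2 - 29*d + z*(5 - d) + 45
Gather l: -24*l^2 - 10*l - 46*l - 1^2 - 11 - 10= -24*l^2 - 56*l - 22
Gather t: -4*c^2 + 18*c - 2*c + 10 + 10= -4*c^2 + 16*c + 20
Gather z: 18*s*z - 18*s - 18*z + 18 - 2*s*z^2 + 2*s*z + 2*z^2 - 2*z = -18*s + z^2*(2 - 2*s) + z*(20*s - 20) + 18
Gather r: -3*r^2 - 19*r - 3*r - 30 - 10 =-3*r^2 - 22*r - 40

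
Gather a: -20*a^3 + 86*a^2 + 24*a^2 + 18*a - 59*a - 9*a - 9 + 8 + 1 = -20*a^3 + 110*a^2 - 50*a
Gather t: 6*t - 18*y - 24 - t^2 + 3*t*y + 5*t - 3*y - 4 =-t^2 + t*(3*y + 11) - 21*y - 28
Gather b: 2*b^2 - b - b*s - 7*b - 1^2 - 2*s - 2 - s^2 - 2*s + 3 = 2*b^2 + b*(-s - 8) - s^2 - 4*s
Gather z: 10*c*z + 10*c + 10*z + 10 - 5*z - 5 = 10*c + z*(10*c + 5) + 5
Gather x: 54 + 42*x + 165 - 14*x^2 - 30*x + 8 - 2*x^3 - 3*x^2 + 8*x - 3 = -2*x^3 - 17*x^2 + 20*x + 224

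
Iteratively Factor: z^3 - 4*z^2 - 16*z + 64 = (z - 4)*(z^2 - 16) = (z - 4)*(z + 4)*(z - 4)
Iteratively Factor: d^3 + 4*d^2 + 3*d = (d + 3)*(d^2 + d) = d*(d + 3)*(d + 1)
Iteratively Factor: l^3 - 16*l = (l)*(l^2 - 16) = l*(l + 4)*(l - 4)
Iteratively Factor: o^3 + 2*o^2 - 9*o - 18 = (o - 3)*(o^2 + 5*o + 6) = (o - 3)*(o + 2)*(o + 3)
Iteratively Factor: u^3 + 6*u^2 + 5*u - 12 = (u + 4)*(u^2 + 2*u - 3) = (u - 1)*(u + 4)*(u + 3)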